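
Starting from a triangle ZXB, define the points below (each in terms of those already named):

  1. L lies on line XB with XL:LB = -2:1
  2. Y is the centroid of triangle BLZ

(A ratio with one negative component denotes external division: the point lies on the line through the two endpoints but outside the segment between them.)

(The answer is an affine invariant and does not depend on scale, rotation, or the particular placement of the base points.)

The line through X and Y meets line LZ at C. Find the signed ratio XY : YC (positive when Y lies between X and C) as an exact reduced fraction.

Choose coordinates Z = (0, 0), X = (1, 0), B = (0, 1).
1. L lies on line XB with XL:LB = -2:1 ⇒ L = (-1, 2)
2. Y is the centroid of triangle BLZ ⇒ Y = (-1/3, 1)
line XY meets LZ at C = (-3/5, 6/5)
Y = X + t·(C−X) with t = 5/6, so XY:YC = 5/6:1/6

XY:YC = 5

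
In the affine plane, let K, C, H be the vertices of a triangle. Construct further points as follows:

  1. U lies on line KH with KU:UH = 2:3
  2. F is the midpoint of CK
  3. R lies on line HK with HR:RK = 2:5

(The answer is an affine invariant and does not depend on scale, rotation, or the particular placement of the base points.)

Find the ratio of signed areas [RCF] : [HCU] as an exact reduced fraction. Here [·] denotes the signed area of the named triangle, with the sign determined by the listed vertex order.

[RCF]:[HCU] = 25/42

Work in coordinates with K = (0, 0), C = (1, 0), H = (0, 1).
1. U lies on line KH with KU:UH = 2:3 ⇒ U = (0, 2/5)
2. F is the midpoint of CK ⇒ F = (1/2, 0)
3. R lies on line HK with HR:RK = 2:5 ⇒ R = (0, 5/7)
2·[RCF] = -5/14, 2·[HCU] = -3/5
[RCF]:[HCU] = -5/14:-3/5 = 25/42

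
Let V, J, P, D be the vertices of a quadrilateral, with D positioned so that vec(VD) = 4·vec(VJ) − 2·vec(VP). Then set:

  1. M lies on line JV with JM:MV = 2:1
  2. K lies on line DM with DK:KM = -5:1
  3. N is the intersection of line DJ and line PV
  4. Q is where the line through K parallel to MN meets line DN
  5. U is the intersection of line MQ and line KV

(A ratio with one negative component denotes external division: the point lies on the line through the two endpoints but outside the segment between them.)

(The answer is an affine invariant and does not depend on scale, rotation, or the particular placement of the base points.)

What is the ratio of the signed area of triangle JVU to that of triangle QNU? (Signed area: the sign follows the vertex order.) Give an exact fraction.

Work in coordinates with V = (0, 0), J = (1, 0), P = (0, 1), D = (4, -2).
1. M lies on line JV with JM:MV = 2:1 ⇒ M = (1/3, 0)
2. K lies on line DM with DK:KM = -5:1 ⇒ K = (-7/12, 1/2)
3. N is the intersection of line DJ and line PV ⇒ N = (0, 2/3)
4. Q is where the line through K parallel to MN meets line DN ⇒ Q = (-1, 4/3)
5. U is the intersection of line MQ and line KV ⇒ U = (7/3, -2)
2·[JVU] = 2, 2·[QNU] = -10/9
[JVU]:[QNU] = 2:-10/9 = -9/5

[JVU]:[QNU] = -9/5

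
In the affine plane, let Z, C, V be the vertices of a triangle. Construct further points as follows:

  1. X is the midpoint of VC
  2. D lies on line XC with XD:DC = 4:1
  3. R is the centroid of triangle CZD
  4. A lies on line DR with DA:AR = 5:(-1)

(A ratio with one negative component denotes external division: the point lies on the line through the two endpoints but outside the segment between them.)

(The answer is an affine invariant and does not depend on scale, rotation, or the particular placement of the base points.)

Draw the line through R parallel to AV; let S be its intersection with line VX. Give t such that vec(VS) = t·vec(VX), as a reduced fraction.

t = 9/25

Assign Z = (0, 0), C = (1, 0), V = (0, 1) — the answer is frame-independent, so this choice is without loss of generality.
1. X is the midpoint of VC ⇒ X = (1/2, 1/2)
2. D lies on line XC with XD:DC = 4:1 ⇒ D = (9/10, 1/10)
3. R is the centroid of triangle CZD ⇒ R = (19/30, 1/30)
4. A lies on line DR with DA:AR = 5:(-1) ⇒ A = (17/30, 1/60)
through R parallel to AV: direction (-17/30, 59/60); meets VX at S = (9/50, 41/50)
S = V + t·(X−V) with t = 9/25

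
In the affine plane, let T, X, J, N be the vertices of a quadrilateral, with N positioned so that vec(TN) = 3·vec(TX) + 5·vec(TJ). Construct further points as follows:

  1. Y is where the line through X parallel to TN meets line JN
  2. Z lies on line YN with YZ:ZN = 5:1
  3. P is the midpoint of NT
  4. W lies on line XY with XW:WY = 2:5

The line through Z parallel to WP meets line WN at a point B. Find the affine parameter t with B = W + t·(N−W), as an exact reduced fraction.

t = 25/18

Assign T = (0, 0), X = (1, 0), J = (0, 1), N = (3, 5) — the answer is frame-independent, so this choice is without loss of generality.
1. Y is where the line through X parallel to TN meets line JN ⇒ Y = (8, 35/3)
2. Z lies on line YN with YZ:ZN = 5:1 ⇒ Z = (23/6, 55/9)
3. P is the midpoint of NT ⇒ P = (3/2, 5/2)
4. W lies on line XY with XW:WY = 2:5 ⇒ W = (3, 10/3)
through Z parallel to WP: direction (-3/2, -5/6); meets WN at B = (3, 305/54)
B = W + t·(N−W) with t = 25/18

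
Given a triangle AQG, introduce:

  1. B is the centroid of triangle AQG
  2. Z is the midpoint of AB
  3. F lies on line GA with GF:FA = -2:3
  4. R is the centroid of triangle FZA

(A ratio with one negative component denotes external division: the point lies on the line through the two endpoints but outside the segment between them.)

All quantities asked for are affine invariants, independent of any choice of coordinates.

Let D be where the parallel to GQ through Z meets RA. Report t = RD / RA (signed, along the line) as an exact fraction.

Work in coordinates with A = (0, 0), Q = (1, 0), G = (0, 1).
1. B is the centroid of triangle AQG ⇒ B = (1/3, 1/3)
2. Z is the midpoint of AB ⇒ Z = (1/6, 1/6)
3. F lies on line GA with GF:FA = -2:3 ⇒ F = (0, 3)
4. R is the centroid of triangle FZA ⇒ R = (1/18, 19/18)
through Z parallel to GQ: direction (1, -1); meets RA at D = (1/60, 19/60)
D = R + t·(A−R) with t = 7/10

t = 7/10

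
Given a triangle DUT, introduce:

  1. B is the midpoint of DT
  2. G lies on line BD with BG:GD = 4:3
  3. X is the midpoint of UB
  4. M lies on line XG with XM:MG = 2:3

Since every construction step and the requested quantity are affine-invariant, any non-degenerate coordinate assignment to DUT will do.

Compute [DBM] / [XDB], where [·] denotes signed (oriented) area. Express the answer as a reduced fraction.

[DBM]:[XDB] = 3/5

Assign D = (0, 0), U = (1, 0), T = (0, 1) — the answer is frame-independent, so this choice is without loss of generality.
1. B is the midpoint of DT ⇒ B = (0, 1/2)
2. G lies on line BD with BG:GD = 4:3 ⇒ G = (0, 3/14)
3. X is the midpoint of UB ⇒ X = (1/2, 1/4)
4. M lies on line XG with XM:MG = 2:3 ⇒ M = (3/10, 33/140)
2·[DBM] = -3/20, 2·[XDB] = -1/4
[DBM]:[XDB] = -3/20:-1/4 = 3/5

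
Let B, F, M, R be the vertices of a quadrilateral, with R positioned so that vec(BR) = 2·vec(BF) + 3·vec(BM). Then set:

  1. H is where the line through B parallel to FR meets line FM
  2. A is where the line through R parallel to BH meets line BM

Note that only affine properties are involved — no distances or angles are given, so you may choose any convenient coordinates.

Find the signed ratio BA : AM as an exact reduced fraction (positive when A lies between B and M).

Assign B = (0, 0), F = (1, 0), M = (0, 1), R = (2, 3) — the answer is frame-independent, so this choice is without loss of generality.
1. H is where the line through B parallel to FR meets line FM ⇒ H = (1/4, 3/4)
2. A is where the line through R parallel to BH meets line BM ⇒ A = (0, -3)
A = B + t·(M−B) with t = -3, so BA:AM = t:(1−t) = -3:4

BA:AM = -3/4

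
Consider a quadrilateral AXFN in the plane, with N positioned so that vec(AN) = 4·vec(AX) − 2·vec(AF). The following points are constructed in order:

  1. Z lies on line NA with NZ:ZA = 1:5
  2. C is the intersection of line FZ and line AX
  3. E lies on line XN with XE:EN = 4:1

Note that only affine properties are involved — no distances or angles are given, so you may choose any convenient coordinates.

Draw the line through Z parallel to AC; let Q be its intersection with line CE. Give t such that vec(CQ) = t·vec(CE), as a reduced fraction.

t = 25/24

Set A = (0, 0), X = (1, 0), F = (0, 1), N = (4, -2); any affine frame gives the same invariant.
1. Z lies on line NA with NZ:ZA = 1:5 ⇒ Z = (10/3, -5/3)
2. C is the intersection of line FZ and line AX ⇒ C = (5/4, 0)
3. E lies on line XN with XE:EN = 4:1 ⇒ E = (17/5, -8/5)
through Z parallel to AC: direction (5/4, 0); meets CE at Q = (335/96, -5/3)
Q = C + t·(E−C) with t = 25/24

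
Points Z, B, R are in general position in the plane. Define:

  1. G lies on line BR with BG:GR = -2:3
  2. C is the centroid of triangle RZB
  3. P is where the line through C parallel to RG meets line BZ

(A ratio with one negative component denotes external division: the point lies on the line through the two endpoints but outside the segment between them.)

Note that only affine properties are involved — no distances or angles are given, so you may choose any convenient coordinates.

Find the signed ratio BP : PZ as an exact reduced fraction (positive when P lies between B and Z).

Choose coordinates Z = (0, 0), B = (1, 0), R = (0, 1).
1. G lies on line BR with BG:GR = -2:3 ⇒ G = (3, -2)
2. C is the centroid of triangle RZB ⇒ C = (1/3, 1/3)
3. P is where the line through C parallel to RG meets line BZ ⇒ P = (2/3, 0)
P = B + t·(Z−B) with t = 1/3, so BP:PZ = t:(1−t) = 1/3:2/3

BP:PZ = 1/2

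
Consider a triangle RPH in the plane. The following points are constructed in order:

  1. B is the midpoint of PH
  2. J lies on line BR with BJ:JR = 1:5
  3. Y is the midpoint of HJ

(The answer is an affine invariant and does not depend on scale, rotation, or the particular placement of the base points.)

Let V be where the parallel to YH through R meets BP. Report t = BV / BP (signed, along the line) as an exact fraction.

t = -6

Work in coordinates with R = (0, 0), P = (1, 0), H = (0, 1).
1. B is the midpoint of PH ⇒ B = (1/2, 1/2)
2. J lies on line BR with BJ:JR = 1:5 ⇒ J = (5/12, 5/12)
3. Y is the midpoint of HJ ⇒ Y = (5/24, 17/24)
through R parallel to YH: direction (-5/24, 7/24); meets BP at V = (-5/2, 7/2)
V = B + t·(P−B) with t = -6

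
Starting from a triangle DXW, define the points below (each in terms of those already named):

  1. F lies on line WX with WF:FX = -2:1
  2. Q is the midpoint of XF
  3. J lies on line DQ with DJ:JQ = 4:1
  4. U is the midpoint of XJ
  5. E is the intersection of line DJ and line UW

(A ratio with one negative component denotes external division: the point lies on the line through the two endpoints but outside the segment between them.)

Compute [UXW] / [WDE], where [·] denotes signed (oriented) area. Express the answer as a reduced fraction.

[UXW]:[WDE] = 5/66

Assign D = (0, 0), X = (1, 0), W = (0, 1) — the answer is frame-independent, so this choice is without loss of generality.
1. F lies on line WX with WF:FX = -2:1 ⇒ F = (2, -1)
2. Q is the midpoint of XF ⇒ Q = (3/2, -1/2)
3. J lies on line DQ with DJ:JQ = 4:1 ⇒ J = (6/5, -2/5)
4. U is the midpoint of XJ ⇒ U = (11/10, -1/5)
5. E is the intersection of line DJ and line UW ⇒ E = (33/25, -11/25)
2·[UXW] = 1/10, 2·[WDE] = 33/25
[UXW]:[WDE] = 1/10:33/25 = 5/66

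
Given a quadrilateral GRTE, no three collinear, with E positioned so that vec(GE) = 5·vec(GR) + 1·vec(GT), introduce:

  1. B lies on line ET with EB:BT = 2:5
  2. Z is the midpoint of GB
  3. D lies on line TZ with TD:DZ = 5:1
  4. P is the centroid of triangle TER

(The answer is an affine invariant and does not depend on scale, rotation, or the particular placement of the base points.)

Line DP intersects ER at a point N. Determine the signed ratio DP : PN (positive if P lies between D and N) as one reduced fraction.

DP:PN = 3/28

Choose coordinates G = (0, 0), R = (1, 0), T = (0, 1), E = (5, 1).
1. B lies on line ET with EB:BT = 2:5 ⇒ B = (25/7, 1)
2. Z is the midpoint of GB ⇒ Z = (25/14, 1/2)
3. D lies on line TZ with TD:DZ = 5:1 ⇒ D = (125/84, 7/12)
4. P is the centroid of triangle TER ⇒ P = (2, 2/3)
line DP meets ER at N = (61/9, 13/9)
P = D + t·(N−D) with t = 3/31, so DP:PN = 3/31:28/31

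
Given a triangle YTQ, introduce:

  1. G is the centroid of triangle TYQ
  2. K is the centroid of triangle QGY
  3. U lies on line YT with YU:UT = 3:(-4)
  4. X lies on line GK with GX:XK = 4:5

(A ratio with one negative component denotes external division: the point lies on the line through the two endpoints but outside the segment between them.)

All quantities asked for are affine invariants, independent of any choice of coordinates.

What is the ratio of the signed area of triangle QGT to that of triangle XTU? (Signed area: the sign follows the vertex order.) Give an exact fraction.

Set Y = (0, 0), T = (1, 0), Q = (0, 1); any affine frame gives the same invariant.
1. G is the centroid of triangle TYQ ⇒ G = (1/3, 1/3)
2. K is the centroid of triangle QGY ⇒ K = (1/9, 4/9)
3. U lies on line YT with YU:UT = 3:(-4) ⇒ U = (-3, 0)
4. X lies on line GK with GX:XK = 4:5 ⇒ X = (19/81, 31/81)
2·[QGT] = 1/3, 2·[XTU] = -124/81
[QGT]:[XTU] = 1/3:-124/81 = -27/124

[QGT]:[XTU] = -27/124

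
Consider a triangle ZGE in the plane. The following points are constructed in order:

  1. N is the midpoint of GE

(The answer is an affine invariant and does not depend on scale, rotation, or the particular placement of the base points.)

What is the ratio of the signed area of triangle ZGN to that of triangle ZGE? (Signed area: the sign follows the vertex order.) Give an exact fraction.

Choose coordinates Z = (0, 0), G = (1, 0), E = (0, 1).
1. N is the midpoint of GE ⇒ N = (1/2, 1/2)
2·[ZGN] = 1/2, 2·[ZGE] = 1
[ZGN]:[ZGE] = 1/2:1 = 1/2

[ZGN]:[ZGE] = 1/2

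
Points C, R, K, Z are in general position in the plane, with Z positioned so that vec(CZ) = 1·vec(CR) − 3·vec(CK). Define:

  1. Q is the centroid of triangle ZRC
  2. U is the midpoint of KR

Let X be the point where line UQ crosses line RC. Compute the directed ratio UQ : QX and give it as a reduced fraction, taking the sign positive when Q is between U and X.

UQ:QX = -3/2

Assign C = (0, 0), R = (1, 0), K = (0, 1), Z = (1, -3) — the answer is frame-independent, so this choice is without loss of generality.
1. Q is the centroid of triangle ZRC ⇒ Q = (2/3, -1)
2. U is the midpoint of KR ⇒ U = (1/2, 1/2)
line UQ meets RC at X = (5/9, 0)
Q = U + t·(X−U) with t = 3, so UQ:QX = 3:-2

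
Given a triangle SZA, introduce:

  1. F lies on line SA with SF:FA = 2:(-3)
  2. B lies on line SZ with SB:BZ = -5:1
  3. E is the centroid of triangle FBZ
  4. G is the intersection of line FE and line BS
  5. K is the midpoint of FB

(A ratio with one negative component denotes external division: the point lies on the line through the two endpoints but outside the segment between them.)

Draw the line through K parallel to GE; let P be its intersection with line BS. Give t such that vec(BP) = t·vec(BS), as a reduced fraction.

t = 1/20

Work in coordinates with S = (0, 0), Z = (1, 0), A = (0, 1).
1. F lies on line SA with SF:FA = 2:(-3) ⇒ F = (0, -2)
2. B lies on line SZ with SB:BZ = -5:1 ⇒ B = (5/4, 0)
3. E is the centroid of triangle FBZ ⇒ E = (3/4, -2/3)
4. G is the intersection of line FE and line BS ⇒ G = (9/8, 0)
5. K is the midpoint of FB ⇒ K = (5/8, -1)
through K parallel to GE: direction (-3/8, -2/3); meets BS at P = (19/16, 0)
P = B + t·(S−B) with t = 1/20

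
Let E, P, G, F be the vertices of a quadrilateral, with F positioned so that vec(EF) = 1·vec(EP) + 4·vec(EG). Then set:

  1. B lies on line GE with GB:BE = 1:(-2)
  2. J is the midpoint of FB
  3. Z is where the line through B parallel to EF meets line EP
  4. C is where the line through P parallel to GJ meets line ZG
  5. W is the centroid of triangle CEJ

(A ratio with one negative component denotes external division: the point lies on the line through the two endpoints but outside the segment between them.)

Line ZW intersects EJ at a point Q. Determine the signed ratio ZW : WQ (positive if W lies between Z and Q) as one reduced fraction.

ZW:WQ = -2

Set E = (0, 0), P = (1, 0), G = (0, 1), F = (1, 4); any affine frame gives the same invariant.
1. B lies on line GE with GB:BE = 1:(-2) ⇒ B = (0, 2)
2. J is the midpoint of FB ⇒ J = (1/2, 3)
3. Z is where the line through B parallel to EF meets line EP ⇒ Z = (-1/2, 0)
4. C is where the line through P parallel to GJ meets line ZG ⇒ C = (5/2, 6)
5. W is the centroid of triangle CEJ ⇒ W = (1, 3)
line ZW meets EJ at Q = (1/4, 3/2)
W = Z + t·(Q−Z) with t = 2, so ZW:WQ = 2:-1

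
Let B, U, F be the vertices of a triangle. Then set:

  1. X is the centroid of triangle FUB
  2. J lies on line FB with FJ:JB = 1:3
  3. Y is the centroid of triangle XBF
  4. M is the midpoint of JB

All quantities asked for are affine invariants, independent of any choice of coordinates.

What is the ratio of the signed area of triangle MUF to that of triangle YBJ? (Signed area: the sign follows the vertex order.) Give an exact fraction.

[MUF]:[YBJ] = -15/2

Assign B = (0, 0), U = (1, 0), F = (0, 1) — the answer is frame-independent, so this choice is without loss of generality.
1. X is the centroid of triangle FUB ⇒ X = (1/3, 1/3)
2. J lies on line FB with FJ:JB = 1:3 ⇒ J = (0, 3/4)
3. Y is the centroid of triangle XBF ⇒ Y = (1/9, 4/9)
4. M is the midpoint of JB ⇒ M = (0, 3/8)
2·[MUF] = 5/8, 2·[YBJ] = -1/12
[MUF]:[YBJ] = 5/8:-1/12 = -15/2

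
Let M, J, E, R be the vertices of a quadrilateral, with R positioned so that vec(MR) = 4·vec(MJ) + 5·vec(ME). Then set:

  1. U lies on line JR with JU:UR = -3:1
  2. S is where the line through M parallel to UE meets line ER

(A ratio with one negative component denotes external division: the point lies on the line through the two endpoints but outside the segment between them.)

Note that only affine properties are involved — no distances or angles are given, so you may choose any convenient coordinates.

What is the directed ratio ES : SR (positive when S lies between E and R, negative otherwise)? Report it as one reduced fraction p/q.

Assign M = (0, 0), J = (1, 0), E = (0, 1), R = (4, 5) — the answer is frame-independent, so this choice is without loss of generality.
1. U lies on line JR with JU:UR = -3:1 ⇒ U = (11/2, 15/2)
2. S is where the line through M parallel to UE meets line ER ⇒ S = (11/2, 13/2)
S = E + t·(R−E) with t = 11/8, so ES:SR = t:(1−t) = 11/8:-3/8

ES:SR = -11/3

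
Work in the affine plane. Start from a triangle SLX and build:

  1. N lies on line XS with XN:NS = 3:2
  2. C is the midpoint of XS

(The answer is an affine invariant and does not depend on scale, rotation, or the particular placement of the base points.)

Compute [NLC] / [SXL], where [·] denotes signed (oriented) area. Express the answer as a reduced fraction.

Choose coordinates S = (0, 0), L = (1, 0), X = (0, 1).
1. N lies on line XS with XN:NS = 3:2 ⇒ N = (0, 2/5)
2. C is the midpoint of XS ⇒ C = (0, 1/2)
2·[NLC] = 1/10, 2·[SXL] = -1
[NLC]:[SXL] = 1/10:-1 = -1/10

[NLC]:[SXL] = -1/10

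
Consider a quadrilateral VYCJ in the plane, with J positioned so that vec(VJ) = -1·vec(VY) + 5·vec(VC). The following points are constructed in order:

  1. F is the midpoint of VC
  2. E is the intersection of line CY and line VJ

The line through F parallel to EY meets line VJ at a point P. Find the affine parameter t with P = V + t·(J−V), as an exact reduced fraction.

Choose coordinates V = (0, 0), Y = (1, 0), C = (0, 1), J = (-1, 5).
1. F is the midpoint of VC ⇒ F = (0, 1/2)
2. E is the intersection of line CY and line VJ ⇒ E = (-1/4, 5/4)
through F parallel to EY: direction (5/4, -5/4); meets VJ at P = (-1/8, 5/8)
P = V + t·(J−V) with t = 1/8

t = 1/8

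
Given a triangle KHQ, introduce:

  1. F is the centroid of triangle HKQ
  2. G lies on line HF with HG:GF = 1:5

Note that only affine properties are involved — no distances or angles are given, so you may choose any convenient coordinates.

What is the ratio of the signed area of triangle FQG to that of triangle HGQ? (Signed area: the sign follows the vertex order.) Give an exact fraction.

[FQG]:[HGQ] = 5

Choose coordinates K = (0, 0), H = (1, 0), Q = (0, 1).
1. F is the centroid of triangle HKQ ⇒ F = (1/3, 1/3)
2. G lies on line HF with HG:GF = 1:5 ⇒ G = (8/9, 1/18)
2·[FQG] = -5/18, 2·[HGQ] = -1/18
[FQG]:[HGQ] = -5/18:-1/18 = 5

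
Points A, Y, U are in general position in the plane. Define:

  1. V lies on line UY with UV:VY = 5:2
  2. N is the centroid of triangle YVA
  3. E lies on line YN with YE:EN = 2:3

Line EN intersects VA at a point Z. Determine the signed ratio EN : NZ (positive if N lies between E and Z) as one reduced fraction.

EN:NZ = 6/5

Choose coordinates A = (0, 0), Y = (1, 0), U = (0, 1).
1. V lies on line UY with UV:VY = 5:2 ⇒ V = (5/7, 2/7)
2. N is the centroid of triangle YVA ⇒ N = (4/7, 2/21)
3. E lies on line YN with YE:EN = 2:3 ⇒ E = (29/35, 4/105)
line EN meets VA at Z = (5/14, 1/7)
N = E + t·(Z−E) with t = 6/11, so EN:NZ = 6/11:5/11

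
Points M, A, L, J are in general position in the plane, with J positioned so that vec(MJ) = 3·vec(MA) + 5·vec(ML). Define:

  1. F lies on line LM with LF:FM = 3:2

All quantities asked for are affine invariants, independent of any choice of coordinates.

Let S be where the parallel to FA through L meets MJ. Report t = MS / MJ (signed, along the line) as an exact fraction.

Set M = (0, 0), A = (1, 0), L = (0, 1), J = (3, 5); any affine frame gives the same invariant.
1. F lies on line LM with LF:FM = 3:2 ⇒ F = (0, 2/5)
through L parallel to FA: direction (1, -2/5); meets MJ at S = (15/31, 25/31)
S = M + t·(J−M) with t = 5/31

t = 5/31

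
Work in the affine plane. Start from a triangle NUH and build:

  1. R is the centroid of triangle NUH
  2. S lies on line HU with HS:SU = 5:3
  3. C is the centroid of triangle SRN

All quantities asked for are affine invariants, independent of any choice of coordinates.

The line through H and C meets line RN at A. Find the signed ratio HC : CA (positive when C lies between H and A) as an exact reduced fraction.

HC:CA = -13

Set N = (0, 0), U = (1, 0), H = (0, 1); any affine frame gives the same invariant.
1. R is the centroid of triangle NUH ⇒ R = (1/3, 1/3)
2. S lies on line HU with HS:SU = 5:3 ⇒ S = (5/8, 3/8)
3. C is the centroid of triangle SRN ⇒ C = (23/72, 17/72)
line HC meets RN at A = (23/78, 23/78)
C = H + t·(A−H) with t = 13/12, so HC:CA = 13/12:-1/12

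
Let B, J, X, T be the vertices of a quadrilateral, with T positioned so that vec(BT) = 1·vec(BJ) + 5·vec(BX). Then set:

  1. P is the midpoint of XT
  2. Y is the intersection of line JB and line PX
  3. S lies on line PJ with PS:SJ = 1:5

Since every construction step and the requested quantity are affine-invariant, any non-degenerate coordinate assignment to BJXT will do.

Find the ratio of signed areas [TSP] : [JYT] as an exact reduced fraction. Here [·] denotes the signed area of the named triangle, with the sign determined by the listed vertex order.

Assign B = (0, 0), J = (1, 0), X = (0, 1), T = (1, 5) — the answer is frame-independent, so this choice is without loss of generality.
1. P is the midpoint of XT ⇒ P = (1/2, 3)
2. Y is the intersection of line JB and line PX ⇒ Y = (-1/4, 0)
3. S lies on line PJ with PS:SJ = 1:5 ⇒ S = (7/12, 5/2)
2·[TSP] = -5/12, 2·[JYT] = -25/4
[TSP]:[JYT] = -5/12:-25/4 = 1/15

[TSP]:[JYT] = 1/15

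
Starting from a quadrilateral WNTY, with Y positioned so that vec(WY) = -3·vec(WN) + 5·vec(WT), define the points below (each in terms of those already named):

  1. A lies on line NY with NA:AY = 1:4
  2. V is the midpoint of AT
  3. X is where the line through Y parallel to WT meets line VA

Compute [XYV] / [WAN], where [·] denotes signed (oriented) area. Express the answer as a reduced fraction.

Work in coordinates with W = (0, 0), N = (1, 0), T = (0, 1), Y = (-3, 5).
1. A lies on line NY with NA:AY = 1:4 ⇒ A = (1/5, 1)
2. V is the midpoint of AT ⇒ V = (1/10, 1)
3. X is where the line through Y parallel to WT meets line VA ⇒ X = (-3, 1)
2·[XYV] = -62/5, 2·[WAN] = -1
[XYV]:[WAN] = -62/5:-1 = 62/5

[XYV]:[WAN] = 62/5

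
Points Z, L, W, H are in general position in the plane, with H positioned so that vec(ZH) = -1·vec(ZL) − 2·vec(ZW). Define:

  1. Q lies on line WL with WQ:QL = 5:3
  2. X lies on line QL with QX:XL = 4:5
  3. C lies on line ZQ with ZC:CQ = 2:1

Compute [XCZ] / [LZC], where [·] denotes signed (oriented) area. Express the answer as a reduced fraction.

[XCZ]:[LZC] = -4/9

Assign Z = (0, 0), L = (1, 0), W = (0, 1), H = (-1, -2) — the answer is frame-independent, so this choice is without loss of generality.
1. Q lies on line WL with WQ:QL = 5:3 ⇒ Q = (5/8, 3/8)
2. X lies on line QL with QX:XL = 4:5 ⇒ X = (19/24, 5/24)
3. C lies on line ZQ with ZC:CQ = 2:1 ⇒ C = (5/12, 1/4)
2·[XCZ] = 1/9, 2·[LZC] = -1/4
[XCZ]:[LZC] = 1/9:-1/4 = -4/9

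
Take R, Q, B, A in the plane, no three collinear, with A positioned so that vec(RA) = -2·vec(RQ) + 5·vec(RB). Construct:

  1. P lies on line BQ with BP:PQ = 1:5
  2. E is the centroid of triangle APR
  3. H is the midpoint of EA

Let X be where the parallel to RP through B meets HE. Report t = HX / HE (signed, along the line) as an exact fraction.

Work in coordinates with R = (0, 0), Q = (1, 0), B = (0, 1), A = (-2, 5).
1. P lies on line BQ with BP:PQ = 1:5 ⇒ P = (1/6, 5/6)
2. E is the centroid of triangle APR ⇒ E = (-11/18, 35/18)
3. H is the midpoint of EA ⇒ H = (-47/36, 125/36)
through B parallel to RP: direction (1/6, 5/6); meets HE at X = (-1/18, 13/18)
X = H + t·(E−H) with t = 9/5

t = 9/5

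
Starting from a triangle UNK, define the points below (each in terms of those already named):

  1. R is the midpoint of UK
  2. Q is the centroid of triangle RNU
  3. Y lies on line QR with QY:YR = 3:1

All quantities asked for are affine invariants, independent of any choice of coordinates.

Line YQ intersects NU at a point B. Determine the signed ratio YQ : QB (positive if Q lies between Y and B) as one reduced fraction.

Set U = (0, 0), N = (1, 0), K = (0, 1); any affine frame gives the same invariant.
1. R is the midpoint of UK ⇒ R = (0, 1/2)
2. Q is the centroid of triangle RNU ⇒ Q = (1/3, 1/6)
3. Y lies on line QR with QY:YR = 3:1 ⇒ Y = (1/12, 5/12)
line YQ meets NU at B = (1/2, 0)
Q = Y + t·(B−Y) with t = 3/5, so YQ:QB = 3/5:2/5

YQ:QB = 3/2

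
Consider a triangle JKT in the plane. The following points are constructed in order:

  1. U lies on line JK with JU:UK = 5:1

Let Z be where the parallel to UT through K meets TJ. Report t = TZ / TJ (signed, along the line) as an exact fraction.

t = -1/5

Set J = (0, 0), K = (1, 0), T = (0, 1); any affine frame gives the same invariant.
1. U lies on line JK with JU:UK = 5:1 ⇒ U = (5/6, 0)
through K parallel to UT: direction (-5/6, 1); meets TJ at Z = (0, 6/5)
Z = T + t·(J−T) with t = -1/5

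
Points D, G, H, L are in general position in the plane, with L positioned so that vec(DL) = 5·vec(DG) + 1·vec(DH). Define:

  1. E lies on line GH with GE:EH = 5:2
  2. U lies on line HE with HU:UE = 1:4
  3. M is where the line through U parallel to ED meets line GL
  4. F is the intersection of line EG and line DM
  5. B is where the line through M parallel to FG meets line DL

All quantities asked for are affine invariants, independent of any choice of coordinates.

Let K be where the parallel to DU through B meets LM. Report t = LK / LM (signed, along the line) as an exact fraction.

Work in coordinates with D = (0, 0), G = (1, 0), H = (0, 1), L = (5, 1).
1. E lies on line GH with GE:EH = 5:2 ⇒ E = (2/7, 5/7)
2. U lies on line HE with HU:UE = 1:4 ⇒ U = (2/35, 33/35)
3. M is where the line through U parallel to ED meets line GL ⇒ M = (-7/15, -11/30)
4. F is the intersection of line EG and line DM ⇒ F = (14/25, 11/25)
5. B is where the line through M parallel to FG meets line DL ⇒ B = (-25/36, -5/36)
through B parallel to DU: direction (2/35, 33/35); meets LM at K = (-833/1170, -2003/4680)
K = L + t·(M−L) with t = 163/156

t = 163/156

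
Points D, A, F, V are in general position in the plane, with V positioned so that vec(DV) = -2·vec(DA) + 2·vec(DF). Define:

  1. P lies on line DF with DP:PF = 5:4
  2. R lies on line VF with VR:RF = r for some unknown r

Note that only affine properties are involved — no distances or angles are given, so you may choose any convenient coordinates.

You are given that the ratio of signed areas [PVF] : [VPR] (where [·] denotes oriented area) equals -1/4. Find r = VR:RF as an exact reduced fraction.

r = -4/3

Set D = (0, 0), A = (1, 0), F = (0, 1), V = (-2, 2); any affine frame gives the same invariant.
1. P lies on line DF with DP:PF = 5:4 ⇒ P = (0, 5/9)
2. With VR:RF = r, write λ = r/(r+1) so R = V + λ·(F−V); R is affine-linear in λ
Every point depending on R is an affine combination of R and λ-independent points, so each such coordinate is linear in λ; the λ² term in each signed area is a multiple of (F−V)×(F−V) = 0, so 2·[PVF] and 2·[VPR] are each linear in λ. Evaluating at λ=0 and λ=1:
  2·[PVF] = -8/9,   2·[VPR] = 8/9·λ
So [PVF]:[VPR] = (-8/9) / (8/9·λ). Setting this equal to -1/4:
  -8/9 = -1/4·(8/9·λ)  ⇒  λ = 4
Then r = λ/(1−λ) = (4)/(-3) = -4/3. Check: with r = -4/3, R = (6, -2) and [PVF]:[VPR] = -1/4 as required.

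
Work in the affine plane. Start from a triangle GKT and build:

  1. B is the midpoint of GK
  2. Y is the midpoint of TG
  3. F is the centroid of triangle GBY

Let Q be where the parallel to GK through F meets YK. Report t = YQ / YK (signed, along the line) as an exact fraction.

t = 2/3

Choose coordinates G = (0, 0), K = (1, 0), T = (0, 1).
1. B is the midpoint of GK ⇒ B = (1/2, 0)
2. Y is the midpoint of TG ⇒ Y = (0, 1/2)
3. F is the centroid of triangle GBY ⇒ F = (1/6, 1/6)
through F parallel to GK: direction (1, 0); meets YK at Q = (2/3, 1/6)
Q = Y + t·(K−Y) with t = 2/3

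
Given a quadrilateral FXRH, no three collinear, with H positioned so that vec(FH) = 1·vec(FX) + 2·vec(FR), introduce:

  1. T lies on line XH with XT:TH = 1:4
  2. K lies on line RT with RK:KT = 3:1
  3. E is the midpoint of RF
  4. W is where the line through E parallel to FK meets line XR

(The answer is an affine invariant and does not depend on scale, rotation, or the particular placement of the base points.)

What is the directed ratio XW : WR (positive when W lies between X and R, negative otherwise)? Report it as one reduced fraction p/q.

Choose coordinates F = (0, 0), X = (1, 0), R = (0, 1), H = (1, 2).
1. T lies on line XH with XT:TH = 1:4 ⇒ T = (1, 2/5)
2. K lies on line RT with RK:KT = 3:1 ⇒ K = (3/4, 11/20)
3. E is the midpoint of RF ⇒ E = (0, 1/2)
4. W is where the line through E parallel to FK meets line XR ⇒ W = (15/52, 37/52)
W = X + t·(R−X) with t = 37/52, so XW:WR = t:(1−t) = 37/52:15/52

XW:WR = 37/15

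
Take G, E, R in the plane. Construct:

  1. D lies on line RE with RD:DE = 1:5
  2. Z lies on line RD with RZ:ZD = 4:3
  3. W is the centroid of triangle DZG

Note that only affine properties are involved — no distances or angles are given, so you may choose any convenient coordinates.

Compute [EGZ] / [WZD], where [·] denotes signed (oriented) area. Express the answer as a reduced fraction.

[EGZ]:[WZD] = 38

Choose coordinates G = (0, 0), E = (1, 0), R = (0, 1).
1. D lies on line RE with RD:DE = 1:5 ⇒ D = (1/6, 5/6)
2. Z lies on line RD with RZ:ZD = 4:3 ⇒ Z = (2/21, 19/21)
3. W is the centroid of triangle DZG ⇒ W = (11/126, 73/126)
2·[EGZ] = -19/21, 2·[WZD] = -1/42
[EGZ]:[WZD] = -19/21:-1/42 = 38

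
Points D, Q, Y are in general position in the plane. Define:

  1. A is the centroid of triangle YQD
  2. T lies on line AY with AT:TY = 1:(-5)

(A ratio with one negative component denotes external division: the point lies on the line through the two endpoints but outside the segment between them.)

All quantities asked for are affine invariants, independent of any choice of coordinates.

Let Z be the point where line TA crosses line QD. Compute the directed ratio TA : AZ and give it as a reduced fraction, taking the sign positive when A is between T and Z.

Assign D = (0, 0), Q = (1, 0), Y = (0, 1) — the answer is frame-independent, so this choice is without loss of generality.
1. A is the centroid of triangle YQD ⇒ A = (1/3, 1/3)
2. T lies on line AY with AT:TY = 1:(-5) ⇒ T = (5/12, 1/6)
line TA meets QD at Z = (1/2, 0)
A = T + t·(Z−T) with t = -1, so TA:AZ = -1:2

TA:AZ = -1/2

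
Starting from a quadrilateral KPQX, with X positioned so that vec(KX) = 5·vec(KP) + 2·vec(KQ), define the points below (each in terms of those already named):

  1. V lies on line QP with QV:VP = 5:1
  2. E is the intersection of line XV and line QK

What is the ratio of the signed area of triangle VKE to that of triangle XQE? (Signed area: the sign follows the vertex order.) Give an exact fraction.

Choose coordinates K = (0, 0), P = (1, 0), Q = (0, 1), X = (5, 2).
1. V lies on line QP with QV:VP = 5:1 ⇒ V = (5/6, 1/6)
2. E is the intersection of line XV and line QK ⇒ E = (0, -1/5)
2·[VKE] = 1/6, 2·[XQE] = 6
[VKE]:[XQE] = 1/6:6 = 1/36

[VKE]:[XQE] = 1/36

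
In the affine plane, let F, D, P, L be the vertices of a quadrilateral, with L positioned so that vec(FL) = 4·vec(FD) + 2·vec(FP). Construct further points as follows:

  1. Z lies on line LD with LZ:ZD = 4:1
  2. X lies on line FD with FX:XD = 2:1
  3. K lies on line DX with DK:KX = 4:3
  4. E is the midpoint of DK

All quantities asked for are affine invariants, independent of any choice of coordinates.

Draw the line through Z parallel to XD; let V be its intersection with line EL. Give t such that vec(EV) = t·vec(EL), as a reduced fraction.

Set F = (0, 0), D = (1, 0), P = (0, 1), L = (4, 2); any affine frame gives the same invariant.
1. Z lies on line LD with LZ:ZD = 4:1 ⇒ Z = (8/5, 2/5)
2. X lies on line FD with FX:XD = 2:1 ⇒ X = (2/3, 0)
3. K lies on line DX with DK:KX = 4:3 ⇒ K = (17/21, 0)
4. E is the midpoint of DK ⇒ E = (19/21, 0)
through Z parallel to XD: direction (1/3, 0); meets EL at V = (32/21, 2/5)
V = E + t·(L−E) with t = 1/5

t = 1/5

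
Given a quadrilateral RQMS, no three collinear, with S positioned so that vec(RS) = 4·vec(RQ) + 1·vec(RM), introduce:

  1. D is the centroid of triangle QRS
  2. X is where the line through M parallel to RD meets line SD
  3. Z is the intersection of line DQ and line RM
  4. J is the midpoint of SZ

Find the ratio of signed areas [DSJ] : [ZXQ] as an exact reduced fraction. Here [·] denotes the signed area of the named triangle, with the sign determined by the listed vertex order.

[DSJ]:[ZXQ] = -1/6

Set R = (0, 0), Q = (1, 0), M = (0, 1), S = (4, 1); any affine frame gives the same invariant.
1. D is the centroid of triangle QRS ⇒ D = (5/3, 1/3)
2. X is where the line through M parallel to RD meets line SD ⇒ X = (40/3, 11/3)
3. Z is the intersection of line DQ and line RM ⇒ Z = (0, -1/2)
4. J is the midpoint of SZ ⇒ J = (2, 1/4)
2·[DSJ] = -5/12, 2·[ZXQ] = 5/2
[DSJ]:[ZXQ] = -5/12:5/2 = -1/6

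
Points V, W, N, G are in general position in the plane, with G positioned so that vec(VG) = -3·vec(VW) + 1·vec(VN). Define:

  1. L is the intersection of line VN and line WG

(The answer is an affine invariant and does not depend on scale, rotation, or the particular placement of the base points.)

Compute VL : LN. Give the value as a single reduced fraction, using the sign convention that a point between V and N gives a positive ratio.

Work in coordinates with V = (0, 0), W = (1, 0), N = (0, 1), G = (-3, 1).
1. L is the intersection of line VN and line WG ⇒ L = (0, 1/4)
L = V + t·(N−V) with t = 1/4, so VL:LN = t:(1−t) = 1/4:3/4

VL:LN = 1/3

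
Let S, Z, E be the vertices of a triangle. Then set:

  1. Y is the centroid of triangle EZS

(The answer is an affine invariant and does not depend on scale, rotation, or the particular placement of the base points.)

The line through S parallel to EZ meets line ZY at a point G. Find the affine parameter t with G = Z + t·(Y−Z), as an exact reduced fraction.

t = 3

Assign S = (0, 0), Z = (1, 0), E = (0, 1) — the answer is frame-independent, so this choice is without loss of generality.
1. Y is the centroid of triangle EZS ⇒ Y = (1/3, 1/3)
through S parallel to EZ: direction (1, -1); meets ZY at G = (-1, 1)
G = Z + t·(Y−Z) with t = 3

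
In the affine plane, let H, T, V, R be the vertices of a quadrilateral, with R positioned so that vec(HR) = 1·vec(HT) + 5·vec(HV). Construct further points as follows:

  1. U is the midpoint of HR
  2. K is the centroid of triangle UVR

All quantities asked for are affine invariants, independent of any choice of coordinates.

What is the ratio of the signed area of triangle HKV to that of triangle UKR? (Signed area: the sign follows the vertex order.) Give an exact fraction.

[HKV]:[UKR] = -3

Set H = (0, 0), T = (1, 0), V = (0, 1), R = (1, 5); any affine frame gives the same invariant.
1. U is the midpoint of HR ⇒ U = (1/2, 5/2)
2. K is the centroid of triangle UVR ⇒ K = (1/2, 17/6)
2·[HKV] = 1/2, 2·[UKR] = -1/6
[HKV]:[UKR] = 1/2:-1/6 = -3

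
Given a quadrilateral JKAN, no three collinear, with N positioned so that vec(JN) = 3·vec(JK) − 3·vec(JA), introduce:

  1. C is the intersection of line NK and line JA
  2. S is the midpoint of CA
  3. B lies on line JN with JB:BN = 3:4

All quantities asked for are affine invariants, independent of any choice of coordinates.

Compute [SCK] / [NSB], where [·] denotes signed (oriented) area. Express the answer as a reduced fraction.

Set J = (0, 0), K = (1, 0), A = (0, 1), N = (3, -3); any affine frame gives the same invariant.
1. C is the intersection of line NK and line JA ⇒ C = (0, 3/2)
2. S is the midpoint of CA ⇒ S = (0, 5/4)
3. B lies on line JN with JB:BN = 3:4 ⇒ B = (9/7, -9/7)
2·[SCK] = -1/4, 2·[NSB] = 15/7
[SCK]:[NSB] = -1/4:15/7 = -7/60

[SCK]:[NSB] = -7/60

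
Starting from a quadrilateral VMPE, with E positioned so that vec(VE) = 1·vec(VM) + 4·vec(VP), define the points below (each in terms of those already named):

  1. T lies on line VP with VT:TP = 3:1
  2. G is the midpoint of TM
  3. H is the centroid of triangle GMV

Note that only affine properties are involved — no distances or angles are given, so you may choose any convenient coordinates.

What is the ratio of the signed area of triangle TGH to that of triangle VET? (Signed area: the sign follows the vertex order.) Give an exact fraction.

[TGH]:[VET] = -1/6

Work in coordinates with V = (0, 0), M = (1, 0), P = (0, 1), E = (1, 4).
1. T lies on line VP with VT:TP = 3:1 ⇒ T = (0, 3/4)
2. G is the midpoint of TM ⇒ G = (1/2, 3/8)
3. H is the centroid of triangle GMV ⇒ H = (1/2, 1/8)
2·[TGH] = -1/8, 2·[VET] = 3/4
[TGH]:[VET] = -1/8:3/4 = -1/6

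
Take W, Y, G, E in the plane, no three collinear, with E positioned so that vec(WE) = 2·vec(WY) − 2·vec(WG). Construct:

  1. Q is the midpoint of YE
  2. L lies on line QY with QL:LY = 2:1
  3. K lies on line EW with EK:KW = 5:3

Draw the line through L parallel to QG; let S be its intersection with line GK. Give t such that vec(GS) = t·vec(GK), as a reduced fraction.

Choose coordinates W = (0, 0), Y = (1, 0), G = (0, 1), E = (2, -2).
1. Q is the midpoint of YE ⇒ Q = (3/2, -1)
2. L lies on line QY with QL:LY = 2:1 ⇒ L = (7/6, -1/3)
3. K lies on line EW with EK:KW = 5:3 ⇒ K = (3/4, -3/4)
through L parallel to QG: direction (-3/2, 2); meets GK at S = (-2/9, 41/27)
S = G + t·(K−G) with t = -8/27

t = -8/27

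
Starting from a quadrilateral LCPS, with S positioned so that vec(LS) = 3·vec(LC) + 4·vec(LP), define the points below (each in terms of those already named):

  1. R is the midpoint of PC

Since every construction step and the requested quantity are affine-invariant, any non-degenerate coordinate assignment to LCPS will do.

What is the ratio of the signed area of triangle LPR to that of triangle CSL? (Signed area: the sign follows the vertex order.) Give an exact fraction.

Choose coordinates L = (0, 0), C = (1, 0), P = (0, 1), S = (3, 4).
1. R is the midpoint of PC ⇒ R = (1/2, 1/2)
2·[LPR] = -1/2, 2·[CSL] = 4
[LPR]:[CSL] = -1/2:4 = -1/8

[LPR]:[CSL] = -1/8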